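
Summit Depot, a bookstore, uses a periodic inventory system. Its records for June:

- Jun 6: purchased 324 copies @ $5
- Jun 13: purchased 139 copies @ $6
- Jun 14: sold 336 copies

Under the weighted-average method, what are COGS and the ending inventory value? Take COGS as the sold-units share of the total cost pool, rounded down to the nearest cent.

COGS = $1,780.87; ending inventory = $673.13

Jun 14, sell 336: 336/463 × $2,454.00 → $1,780.87
Ending inventory (cost pool remaining) = $673.13
Check: goods available $2,454.00 = COGS $1,780.87 + ending $673.13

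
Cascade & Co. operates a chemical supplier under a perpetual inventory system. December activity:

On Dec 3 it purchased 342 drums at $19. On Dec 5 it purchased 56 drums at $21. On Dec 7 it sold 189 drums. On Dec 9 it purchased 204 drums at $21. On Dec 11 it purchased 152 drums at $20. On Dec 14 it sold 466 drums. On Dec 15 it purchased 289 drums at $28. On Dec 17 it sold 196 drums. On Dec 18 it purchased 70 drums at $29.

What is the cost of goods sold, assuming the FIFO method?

COGS = $17,714

Dec 7, 189 sold [FIFO — oldest first]: 189 @ $19 = $3,591
Dec 14, 466 sold [FIFO — oldest first]: 153 @ $19 + 56 @ $21 + 204 @ $21 + 53 @ $20 = $9,427
Dec 17, 196 sold [FIFO — oldest first]: 99 @ $20 + 97 @ $28 = $4,696
Total COGS = $3,591 + $9,427 + $4,696 = $17,714
Ending inventory: 192 @ $28 + 70 @ $29 = $7,406
Check: goods available $25,120 = COGS $17,714 + ending $7,406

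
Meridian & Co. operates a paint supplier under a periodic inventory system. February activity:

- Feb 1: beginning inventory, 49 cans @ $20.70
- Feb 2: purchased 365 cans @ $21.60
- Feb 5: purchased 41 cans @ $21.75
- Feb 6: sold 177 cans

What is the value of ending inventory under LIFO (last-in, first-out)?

Ending inventory = $5,960.70

Feb 6, 177 sold [LIFO — newest first]: 41 @ $21.75 + 136 @ $21.60 = $3,829.35
Ending inventory: 49 @ $20.70 + 229 @ $21.60 = $5,960.70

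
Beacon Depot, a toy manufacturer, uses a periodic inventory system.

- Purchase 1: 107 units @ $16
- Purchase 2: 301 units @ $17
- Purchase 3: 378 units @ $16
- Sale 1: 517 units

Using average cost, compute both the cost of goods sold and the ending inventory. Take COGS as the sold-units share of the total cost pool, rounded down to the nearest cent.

Sale 1, sell 517: 517/786 × $12,877.00 → $8,469.98
Ending inventory (cost pool remaining) = $4,407.02
Check: goods available $12,877.00 = COGS $8,469.98 + ending $4,407.02

COGS = $8,469.98; ending inventory = $4,407.02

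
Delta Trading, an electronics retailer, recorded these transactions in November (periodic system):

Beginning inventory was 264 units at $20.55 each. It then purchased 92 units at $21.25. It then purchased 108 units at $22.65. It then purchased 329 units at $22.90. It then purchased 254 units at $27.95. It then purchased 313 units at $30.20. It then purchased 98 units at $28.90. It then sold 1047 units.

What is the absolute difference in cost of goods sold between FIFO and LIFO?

$3,658.85

FIFO COGS: 264 @ $20.55 + 92 @ $21.25 + 108 @ $22.65 + 329 @ $22.90 + 254 @ $27.95 = $24,459.80
LIFO COGS: 98 @ $28.90 + 313 @ $30.20 + 254 @ $27.95 + 329 @ $22.90 + 53 @ $22.65 = $28,118.65
Difference = |$24,459.80 − $28,118.65| = $3,658.85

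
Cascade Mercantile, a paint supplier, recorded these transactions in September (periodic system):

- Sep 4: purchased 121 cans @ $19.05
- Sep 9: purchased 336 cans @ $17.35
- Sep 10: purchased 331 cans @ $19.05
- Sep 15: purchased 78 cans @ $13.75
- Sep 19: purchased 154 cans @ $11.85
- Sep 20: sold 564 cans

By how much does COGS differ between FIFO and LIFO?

$952.70

FIFO COGS: 121 @ $19.05 + 336 @ $17.35 + 107 @ $19.05 = $10,173.00
LIFO COGS: 154 @ $11.85 + 78 @ $13.75 + 331 @ $19.05 + 1 @ $17.35 = $9,220.30
Difference = |$10,173.00 − $9,220.30| = $952.70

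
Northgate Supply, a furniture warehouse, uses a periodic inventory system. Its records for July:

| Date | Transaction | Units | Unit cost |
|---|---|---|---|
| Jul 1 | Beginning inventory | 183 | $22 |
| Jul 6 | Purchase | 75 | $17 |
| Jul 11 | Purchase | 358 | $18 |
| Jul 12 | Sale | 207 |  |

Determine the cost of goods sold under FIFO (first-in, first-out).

COGS = $4,434

Jul 12, 207 sold [FIFO — oldest first]: 183 @ $22 + 24 @ $17 = $4,434
Ending inventory: 51 @ $17 + 358 @ $18 = $7,311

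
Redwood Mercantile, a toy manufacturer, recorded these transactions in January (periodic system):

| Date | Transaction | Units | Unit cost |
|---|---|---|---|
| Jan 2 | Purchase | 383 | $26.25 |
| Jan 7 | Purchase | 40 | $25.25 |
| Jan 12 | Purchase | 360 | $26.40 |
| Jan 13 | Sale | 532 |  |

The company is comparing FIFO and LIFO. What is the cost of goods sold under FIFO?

COGS = $13,941.35

FIFO COGS: 383 @ $26.25 + 40 @ $25.25 + 109 @ $26.40 = $13,941.35
LIFO COGS: 360 @ $26.40 + 40 @ $25.25 + 132 @ $26.25 = $13,979.00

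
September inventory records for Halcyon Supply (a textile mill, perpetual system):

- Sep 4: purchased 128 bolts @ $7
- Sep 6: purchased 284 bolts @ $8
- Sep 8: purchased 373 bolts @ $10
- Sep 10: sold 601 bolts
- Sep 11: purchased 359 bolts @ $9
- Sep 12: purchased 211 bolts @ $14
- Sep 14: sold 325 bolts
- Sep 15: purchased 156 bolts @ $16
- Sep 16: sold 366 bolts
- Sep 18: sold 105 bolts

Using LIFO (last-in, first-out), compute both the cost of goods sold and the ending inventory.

COGS = $14,781; ending inventory = $798

Sep 10, 601 sold [LIFO — newest first]: 373 @ $10 + 228 @ $8 = $5,554
Sep 14, 325 sold [LIFO — newest first]: 211 @ $14 + 114 @ $9 = $3,980
Sep 16, 366 sold [LIFO — newest first]: 156 @ $16 + 210 @ $9 = $4,386
Sep 18, 105 sold [LIFO — newest first]: 35 @ $9 + 56 @ $8 + 14 @ $7 = $861
Total COGS = $5,554 + $3,980 + $4,386 + $861 = $14,781
Ending inventory: 114 @ $7 = $798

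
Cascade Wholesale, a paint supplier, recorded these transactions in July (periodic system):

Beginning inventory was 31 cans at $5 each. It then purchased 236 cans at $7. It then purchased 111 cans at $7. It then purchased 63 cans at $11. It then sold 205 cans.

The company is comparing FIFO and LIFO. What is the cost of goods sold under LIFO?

FIFO COGS: 31 @ $5 + 174 @ $7 = $1,373
LIFO COGS: 63 @ $11 + 111 @ $7 + 31 @ $7 = $1,687

COGS = $1,687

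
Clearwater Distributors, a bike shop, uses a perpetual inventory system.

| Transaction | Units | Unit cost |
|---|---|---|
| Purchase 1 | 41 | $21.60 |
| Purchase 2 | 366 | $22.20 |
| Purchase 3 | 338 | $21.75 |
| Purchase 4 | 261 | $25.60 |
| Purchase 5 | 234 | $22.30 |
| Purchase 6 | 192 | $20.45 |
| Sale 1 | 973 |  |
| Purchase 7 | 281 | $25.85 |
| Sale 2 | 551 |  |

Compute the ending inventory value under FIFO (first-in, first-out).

Ending inventory = $4,885.65

Sale 1 (973) [FIFO — oldest first]: 41 @ $21.60 + 366 @ $22.20 + 338 @ $21.75 + 228 @ $25.60 = $22,199.10
Sale 2 (551) [FIFO — oldest first]: 33 @ $25.60 + 234 @ $22.30 + 192 @ $20.45 + 92 @ $25.85 = $12,367.60
Total COGS = $22,199.10 + $12,367.60 = $34,566.70
Ending inventory: 189 @ $25.85 = $4,885.65
Check: goods available $39,452.35 = COGS $34,566.70 + ending $4,885.65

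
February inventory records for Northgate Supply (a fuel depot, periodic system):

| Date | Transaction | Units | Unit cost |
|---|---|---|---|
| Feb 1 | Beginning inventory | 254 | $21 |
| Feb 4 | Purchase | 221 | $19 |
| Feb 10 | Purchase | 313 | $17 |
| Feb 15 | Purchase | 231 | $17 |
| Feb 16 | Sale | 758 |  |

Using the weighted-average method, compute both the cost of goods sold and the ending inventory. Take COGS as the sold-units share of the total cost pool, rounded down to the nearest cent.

COGS = $13,970.55; ending inventory = $4,810.45

Feb 16, sell 758: 758/1019 × $18,781.00 → $13,970.55
Ending inventory (cost pool remaining) = $4,810.45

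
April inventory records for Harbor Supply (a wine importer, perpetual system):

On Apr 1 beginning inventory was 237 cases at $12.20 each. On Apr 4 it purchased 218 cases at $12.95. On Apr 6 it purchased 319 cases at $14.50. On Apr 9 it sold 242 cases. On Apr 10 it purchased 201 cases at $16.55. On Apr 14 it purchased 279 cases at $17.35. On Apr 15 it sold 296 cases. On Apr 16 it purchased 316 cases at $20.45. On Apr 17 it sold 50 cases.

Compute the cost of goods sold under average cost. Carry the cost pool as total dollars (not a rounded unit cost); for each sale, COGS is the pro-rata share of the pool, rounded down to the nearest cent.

After Apr 1: 237 on hand, pool $2,891.40 (≈ $12.2000 each)
After Apr 4: 455 on hand, pool $5,714.50 (≈ $12.5593 each)
After Apr 6: 774 on hand, pool $10,340.00 (≈ $13.3592 each)
Apr 9, sell 242: 242/774 × $10,340.00 → $3,232.91
After Apr 10: 733 on hand, pool $10,433.64 (≈ $14.2342 each)
After Apr 14: 1012 on hand, pool $15,274.29 (≈ $15.0932 each)
Apr 15, sell 296: 296/1012 × $15,274.29 → $4,467.57
After Apr 16: 1032 on hand, pool $17,268.92 (≈ $16.7334 each)
Apr 17, sell 50: 50/1032 × $17,268.92 → $836.67
Total COGS = $3,232.91 + $4,467.57 + $836.67 = $8,537.15
Ending inventory (cost pool remaining) = $16,432.25
Check: goods available $24,969.40 = COGS $8,537.15 + ending $16,432.25

COGS = $8,537.15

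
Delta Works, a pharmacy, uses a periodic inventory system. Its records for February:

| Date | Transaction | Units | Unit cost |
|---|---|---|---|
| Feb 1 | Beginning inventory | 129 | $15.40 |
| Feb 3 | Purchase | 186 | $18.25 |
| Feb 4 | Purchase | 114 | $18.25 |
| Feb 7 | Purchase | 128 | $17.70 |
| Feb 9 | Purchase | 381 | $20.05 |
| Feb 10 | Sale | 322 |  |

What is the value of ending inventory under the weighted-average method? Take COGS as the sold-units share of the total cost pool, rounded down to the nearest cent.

Feb 10, sell 322: 322/938 × $17,366.25 → $5,961.54
Ending inventory (cost pool remaining) = $11,404.71

Ending inventory = $11,404.71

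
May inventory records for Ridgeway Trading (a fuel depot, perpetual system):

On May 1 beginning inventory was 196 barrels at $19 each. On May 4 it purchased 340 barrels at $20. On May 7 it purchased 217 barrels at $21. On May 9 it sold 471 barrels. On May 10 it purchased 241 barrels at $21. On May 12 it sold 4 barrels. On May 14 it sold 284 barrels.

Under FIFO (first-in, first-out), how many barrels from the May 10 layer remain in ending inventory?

235

May 9, 471 sold [FIFO — oldest first]: 196 @ $19 + 275 @ $20 = $9,224
May 12, 4 sold [FIFO — oldest first]: 4 @ $20 = $80
May 14, 284 sold [FIFO — oldest first]: 61 @ $20 + 217 @ $21 + 6 @ $21 = $5,903
Total COGS = $9,224 + $80 + $5,903 = $15,207
Ending inventory: 235 @ $21 = $4,935
Check: goods available $20,142 = COGS $15,207 + ending $4,935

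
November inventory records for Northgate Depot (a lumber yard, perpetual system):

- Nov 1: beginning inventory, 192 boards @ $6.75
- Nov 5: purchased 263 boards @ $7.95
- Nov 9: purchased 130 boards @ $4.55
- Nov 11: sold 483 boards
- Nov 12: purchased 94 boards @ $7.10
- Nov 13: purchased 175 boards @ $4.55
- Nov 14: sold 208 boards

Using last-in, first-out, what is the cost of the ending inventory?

Ending inventory = $1,121.60

Nov 11, 483 sold [LIFO — newest first]: 130 @ $4.55 + 263 @ $7.95 + 90 @ $6.75 = $3,289.85
Nov 14, 208 sold [LIFO — newest first]: 175 @ $4.55 + 33 @ $7.10 = $1,030.55
Total COGS = $3,289.85 + $1,030.55 = $4,320.40
Ending inventory: 102 @ $6.75 + 61 @ $7.10 = $1,121.60
Check: goods available $5,442.00 = COGS $4,320.40 + ending $1,121.60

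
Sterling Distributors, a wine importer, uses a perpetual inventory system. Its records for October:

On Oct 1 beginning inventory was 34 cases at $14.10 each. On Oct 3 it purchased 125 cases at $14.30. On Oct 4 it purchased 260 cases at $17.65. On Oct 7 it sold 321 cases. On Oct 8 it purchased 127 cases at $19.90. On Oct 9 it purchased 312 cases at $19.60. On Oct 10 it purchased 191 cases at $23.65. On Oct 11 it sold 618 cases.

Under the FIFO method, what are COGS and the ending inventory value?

COGS = $17,414.05; ending inventory = $2,601.50

Oct 7, 321 sold [FIFO — oldest first]: 34 @ $14.10 + 125 @ $14.30 + 162 @ $17.65 = $5,126.20
Oct 11, 618 sold [FIFO — oldest first]: 98 @ $17.65 + 127 @ $19.90 + 312 @ $19.60 + 81 @ $23.65 = $12,287.85
Total COGS = $5,126.20 + $12,287.85 = $17,414.05
Ending inventory: 110 @ $23.65 = $2,601.50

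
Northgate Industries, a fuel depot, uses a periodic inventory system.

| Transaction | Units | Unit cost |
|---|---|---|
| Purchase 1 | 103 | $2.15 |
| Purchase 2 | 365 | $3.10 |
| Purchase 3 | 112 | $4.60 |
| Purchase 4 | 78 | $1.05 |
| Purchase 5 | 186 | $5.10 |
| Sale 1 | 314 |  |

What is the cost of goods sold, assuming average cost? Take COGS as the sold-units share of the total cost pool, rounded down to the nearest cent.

Sale 1, sell 314: 314/844 × $2,898.65 → $1,078.40
Ending inventory (cost pool remaining) = $1,820.25

COGS = $1,078.40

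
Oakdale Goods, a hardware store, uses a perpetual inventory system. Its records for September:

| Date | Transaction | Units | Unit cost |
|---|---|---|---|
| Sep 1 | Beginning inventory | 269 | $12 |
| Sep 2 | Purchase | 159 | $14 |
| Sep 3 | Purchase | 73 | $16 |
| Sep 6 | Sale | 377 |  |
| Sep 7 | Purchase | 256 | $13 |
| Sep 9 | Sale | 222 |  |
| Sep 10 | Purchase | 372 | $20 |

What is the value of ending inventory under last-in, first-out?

Ending inventory = $9,370

Sep 6, 377 sold [LIFO — newest first]: 73 @ $16 + 159 @ $14 + 145 @ $12 = $5,134
Sep 9, 222 sold [LIFO — newest first]: 222 @ $13 = $2,886
Total COGS = $5,134 + $2,886 = $8,020
Ending inventory: 124 @ $12 + 34 @ $13 + 372 @ $20 = $9,370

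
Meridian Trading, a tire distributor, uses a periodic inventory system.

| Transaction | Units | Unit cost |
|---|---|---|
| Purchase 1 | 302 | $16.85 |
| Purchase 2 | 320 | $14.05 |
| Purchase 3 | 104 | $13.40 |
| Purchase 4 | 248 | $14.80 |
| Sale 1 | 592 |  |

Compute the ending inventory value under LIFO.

Sale 1 (592) [LIFO — newest first]: 248 @ $14.80 + 104 @ $13.40 + 240 @ $14.05 = $8,436.00
Ending inventory: 302 @ $16.85 + 80 @ $14.05 = $6,212.70
Check: goods available $14,648.70 = COGS $8,436.00 + ending $6,212.70

Ending inventory = $6,212.70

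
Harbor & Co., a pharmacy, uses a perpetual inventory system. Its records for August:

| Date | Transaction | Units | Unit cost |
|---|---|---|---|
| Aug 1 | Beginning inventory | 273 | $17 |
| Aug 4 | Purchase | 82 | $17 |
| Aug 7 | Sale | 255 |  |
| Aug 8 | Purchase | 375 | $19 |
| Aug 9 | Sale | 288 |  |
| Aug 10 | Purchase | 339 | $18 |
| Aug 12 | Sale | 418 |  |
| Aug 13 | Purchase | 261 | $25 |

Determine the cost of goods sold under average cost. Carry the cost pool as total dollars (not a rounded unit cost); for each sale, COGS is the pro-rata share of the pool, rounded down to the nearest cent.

COGS = $17,295.76

After Aug 1: 273 on hand, pool $4,641.00 (≈ $17.0000 each)
After Aug 4: 355 on hand, pool $6,035.00 (≈ $17.0000 each)
Aug 7, sell 255: 255/355 × $6,035.00 → $4,335.00
After Aug 8: 475 on hand, pool $8,825.00 (≈ $18.5789 each)
Aug 9, sell 288: 288/475 × $8,825.00 → $5,350.73
After Aug 10: 526 on hand, pool $9,576.27 (≈ $18.2058 each)
Aug 12, sell 418: 418/526 × $9,576.27 → $7,610.03
After Aug 13: 369 on hand, pool $8,491.24 (≈ $23.0115 each)
Total COGS = $4,335.00 + $5,350.73 + $7,610.03 = $17,295.76
Ending inventory (cost pool remaining) = $8,491.24
Check: goods available $25,787.00 = COGS $17,295.76 + ending $8,491.24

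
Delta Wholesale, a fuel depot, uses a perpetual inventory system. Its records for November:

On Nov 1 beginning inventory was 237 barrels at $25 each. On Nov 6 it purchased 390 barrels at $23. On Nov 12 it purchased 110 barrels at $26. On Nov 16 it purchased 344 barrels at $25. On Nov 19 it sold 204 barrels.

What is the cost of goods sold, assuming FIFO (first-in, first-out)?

Nov 19, 204 sold [FIFO — oldest first]: 204 @ $25 = $5,100
Ending inventory: 33 @ $25 + 390 @ $23 + 110 @ $26 + 344 @ $25 = $21,255

COGS = $5,100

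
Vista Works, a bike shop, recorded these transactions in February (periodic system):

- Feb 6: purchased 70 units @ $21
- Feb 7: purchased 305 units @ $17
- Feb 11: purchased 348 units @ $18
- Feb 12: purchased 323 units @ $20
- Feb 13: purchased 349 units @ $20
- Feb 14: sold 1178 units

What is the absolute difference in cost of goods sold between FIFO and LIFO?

FIFO COGS: 70 @ $21 + 305 @ $17 + 348 @ $18 + 323 @ $20 + 132 @ $20 = $22,019
LIFO COGS: 349 @ $20 + 323 @ $20 + 348 @ $18 + 158 @ $17 = $22,390
Difference = |$22,019 − $22,390| = $371

$371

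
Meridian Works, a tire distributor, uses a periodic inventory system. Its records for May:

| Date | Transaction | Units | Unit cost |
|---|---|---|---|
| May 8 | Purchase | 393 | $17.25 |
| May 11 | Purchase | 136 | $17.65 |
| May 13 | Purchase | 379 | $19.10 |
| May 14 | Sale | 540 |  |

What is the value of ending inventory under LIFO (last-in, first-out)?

May 14, 540 sold [LIFO — newest first]: 379 @ $19.10 + 136 @ $17.65 + 25 @ $17.25 = $10,070.55
Ending inventory: 368 @ $17.25 = $6,348.00
Check: goods available $16,418.55 = COGS $10,070.55 + ending $6,348.00

Ending inventory = $6,348.00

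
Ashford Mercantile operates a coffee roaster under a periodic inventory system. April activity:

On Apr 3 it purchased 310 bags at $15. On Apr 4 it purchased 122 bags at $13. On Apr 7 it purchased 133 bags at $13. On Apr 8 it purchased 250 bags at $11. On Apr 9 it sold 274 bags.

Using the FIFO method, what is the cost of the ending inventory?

Ending inventory = $6,605

Apr 9, 274 sold [FIFO — oldest first]: 274 @ $15 = $4,110
Ending inventory: 36 @ $15 + 122 @ $13 + 133 @ $13 + 250 @ $11 = $6,605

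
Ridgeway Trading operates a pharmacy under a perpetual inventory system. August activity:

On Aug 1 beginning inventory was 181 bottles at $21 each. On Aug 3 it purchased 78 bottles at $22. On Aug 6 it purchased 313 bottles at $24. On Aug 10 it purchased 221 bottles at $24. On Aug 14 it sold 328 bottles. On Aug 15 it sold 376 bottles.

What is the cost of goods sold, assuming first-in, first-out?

Aug 14, 328 sold [FIFO — oldest first]: 181 @ $21 + 78 @ $22 + 69 @ $24 = $7,173
Aug 15, 376 sold [FIFO — oldest first]: 244 @ $24 + 132 @ $24 = $9,024
Total COGS = $7,173 + $9,024 = $16,197
Ending inventory: 89 @ $24 = $2,136

COGS = $16,197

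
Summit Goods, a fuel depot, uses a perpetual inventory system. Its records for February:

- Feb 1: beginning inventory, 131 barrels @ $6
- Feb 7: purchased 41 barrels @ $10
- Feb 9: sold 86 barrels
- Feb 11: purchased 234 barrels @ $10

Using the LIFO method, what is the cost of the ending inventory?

Feb 9, 86 sold [LIFO — newest first]: 41 @ $10 + 45 @ $6 = $680
Ending inventory: 86 @ $6 + 234 @ $10 = $2,856

Ending inventory = $2,856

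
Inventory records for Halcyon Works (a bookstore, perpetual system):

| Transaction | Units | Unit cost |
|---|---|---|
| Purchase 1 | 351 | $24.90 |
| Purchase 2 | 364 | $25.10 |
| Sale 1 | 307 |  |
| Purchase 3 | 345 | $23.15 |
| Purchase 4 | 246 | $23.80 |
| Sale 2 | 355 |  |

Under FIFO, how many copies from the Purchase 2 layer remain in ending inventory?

53

Sale 1 (307) [FIFO — oldest first]: 307 @ $24.90 = $7,644.30
Sale 2 (355) [FIFO — oldest first]: 44 @ $24.90 + 311 @ $25.10 = $8,901.70
Total COGS = $7,644.30 + $8,901.70 = $16,546.00
Ending inventory: 53 @ $25.10 + 345 @ $23.15 + 246 @ $23.80 = $15,171.85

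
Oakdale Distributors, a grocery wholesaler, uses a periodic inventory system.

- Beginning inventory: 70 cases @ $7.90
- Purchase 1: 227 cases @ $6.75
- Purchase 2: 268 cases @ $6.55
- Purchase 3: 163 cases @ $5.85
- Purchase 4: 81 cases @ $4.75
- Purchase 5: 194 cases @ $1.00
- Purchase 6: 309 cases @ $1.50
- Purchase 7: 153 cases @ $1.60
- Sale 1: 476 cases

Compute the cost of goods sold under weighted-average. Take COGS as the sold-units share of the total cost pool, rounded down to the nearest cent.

Sale 1, sell 476: 476/1465 × $6,081.25 → $1,975.88
Ending inventory (cost pool remaining) = $4,105.37

COGS = $1,975.88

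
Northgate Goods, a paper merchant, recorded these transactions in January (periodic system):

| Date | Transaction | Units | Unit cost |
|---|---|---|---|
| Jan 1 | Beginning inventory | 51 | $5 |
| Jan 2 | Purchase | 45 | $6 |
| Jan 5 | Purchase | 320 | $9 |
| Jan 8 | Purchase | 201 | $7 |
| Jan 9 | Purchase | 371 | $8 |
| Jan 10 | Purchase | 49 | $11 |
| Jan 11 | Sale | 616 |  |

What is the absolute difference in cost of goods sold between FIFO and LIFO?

$74

FIFO COGS: 51 @ $5 + 45 @ $6 + 320 @ $9 + 200 @ $7 = $4,805
LIFO COGS: 49 @ $11 + 371 @ $8 + 196 @ $7 = $4,879
Difference = |$4,805 − $4,879| = $74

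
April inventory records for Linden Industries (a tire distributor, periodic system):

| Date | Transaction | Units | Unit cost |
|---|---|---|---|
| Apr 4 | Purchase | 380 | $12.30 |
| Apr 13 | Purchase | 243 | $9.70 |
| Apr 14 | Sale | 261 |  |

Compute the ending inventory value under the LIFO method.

Apr 14, 261 sold [LIFO — newest first]: 243 @ $9.70 + 18 @ $12.30 = $2,578.50
Ending inventory: 362 @ $12.30 = $4,452.60
Check: goods available $7,031.10 = COGS $2,578.50 + ending $4,452.60

Ending inventory = $4,452.60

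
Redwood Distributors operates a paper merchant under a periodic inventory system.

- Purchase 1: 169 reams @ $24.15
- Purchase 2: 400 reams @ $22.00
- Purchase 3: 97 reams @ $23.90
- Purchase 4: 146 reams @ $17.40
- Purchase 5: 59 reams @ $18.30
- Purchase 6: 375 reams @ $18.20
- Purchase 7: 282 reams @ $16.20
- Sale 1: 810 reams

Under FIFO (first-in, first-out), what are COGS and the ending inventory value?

COGS = $17,705.25; ending inventory = $12,507.90

Sale 1 (810) [FIFO — oldest first]: 169 @ $24.15 + 400 @ $22.00 + 97 @ $23.90 + 144 @ $17.40 = $17,705.25
Ending inventory: 2 @ $17.40 + 59 @ $18.30 + 375 @ $18.20 + 282 @ $16.20 = $12,507.90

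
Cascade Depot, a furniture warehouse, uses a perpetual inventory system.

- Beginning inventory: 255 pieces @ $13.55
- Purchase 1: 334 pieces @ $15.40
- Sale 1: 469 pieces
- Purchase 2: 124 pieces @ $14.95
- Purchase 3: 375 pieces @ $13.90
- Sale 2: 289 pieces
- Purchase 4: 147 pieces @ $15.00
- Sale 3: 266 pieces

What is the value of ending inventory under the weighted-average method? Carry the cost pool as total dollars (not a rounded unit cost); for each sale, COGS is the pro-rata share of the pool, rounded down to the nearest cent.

Ending inventory = $3,054.92

After Beginning: 255 on hand, pool $3,455.25 (≈ $13.5500 each)
After Purchase 1: 589 on hand, pool $8,598.85 (≈ $14.5991 each)
Sale 1, sell 469: 469/589 × $8,598.85 → $6,846.96
After Purchase 2: 244 on hand, pool $3,605.69 (≈ $14.7774 each)
After Purchase 3: 619 on hand, pool $8,818.19 (≈ $14.2459 each)
Sale 2, sell 289: 289/619 × $8,818.19 → $4,117.05
After Purchase 4: 477 on hand, pool $6,906.14 (≈ $14.4783 each)
Sale 3, sell 266: 266/477 × $6,906.14 → $3,851.22
Total COGS = $6,846.96 + $4,117.05 + $3,851.22 = $14,815.23
Ending inventory (cost pool remaining) = $3,054.92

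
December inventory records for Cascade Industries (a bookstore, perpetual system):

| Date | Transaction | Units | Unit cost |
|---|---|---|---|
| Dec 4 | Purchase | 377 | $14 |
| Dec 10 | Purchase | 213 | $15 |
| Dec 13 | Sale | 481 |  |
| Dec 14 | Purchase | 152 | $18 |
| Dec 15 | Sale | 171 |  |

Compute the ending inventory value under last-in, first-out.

Ending inventory = $1,260

Dec 13, 481 sold [LIFO — newest first]: 213 @ $15 + 268 @ $14 = $6,947
Dec 15, 171 sold [LIFO — newest first]: 152 @ $18 + 19 @ $14 = $3,002
Total COGS = $6,947 + $3,002 = $9,949
Ending inventory: 90 @ $14 = $1,260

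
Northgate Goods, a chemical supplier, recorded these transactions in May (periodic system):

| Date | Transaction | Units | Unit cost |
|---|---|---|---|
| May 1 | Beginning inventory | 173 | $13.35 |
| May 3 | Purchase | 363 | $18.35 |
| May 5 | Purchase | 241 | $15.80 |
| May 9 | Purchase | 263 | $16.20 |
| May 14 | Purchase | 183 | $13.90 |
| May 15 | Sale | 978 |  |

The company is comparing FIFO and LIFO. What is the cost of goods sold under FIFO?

COGS = $16,034.60

FIFO COGS: 173 @ $13.35 + 363 @ $18.35 + 241 @ $15.80 + 201 @ $16.20 = $16,034.60
LIFO COGS: 183 @ $13.90 + 263 @ $16.20 + 241 @ $15.80 + 291 @ $18.35 = $15,951.95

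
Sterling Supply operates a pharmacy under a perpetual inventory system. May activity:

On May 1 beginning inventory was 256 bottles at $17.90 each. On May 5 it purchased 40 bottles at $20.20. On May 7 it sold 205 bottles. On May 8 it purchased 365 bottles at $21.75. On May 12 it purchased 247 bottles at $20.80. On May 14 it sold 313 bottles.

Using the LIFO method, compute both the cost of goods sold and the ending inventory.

COGS = $10,334.60; ending inventory = $8,132.15

May 7, 205 sold [LIFO — newest first]: 40 @ $20.20 + 165 @ $17.90 = $3,761.50
May 14, 313 sold [LIFO — newest first]: 247 @ $20.80 + 66 @ $21.75 = $6,573.10
Total COGS = $3,761.50 + $6,573.10 = $10,334.60
Ending inventory: 91 @ $17.90 + 299 @ $21.75 = $8,132.15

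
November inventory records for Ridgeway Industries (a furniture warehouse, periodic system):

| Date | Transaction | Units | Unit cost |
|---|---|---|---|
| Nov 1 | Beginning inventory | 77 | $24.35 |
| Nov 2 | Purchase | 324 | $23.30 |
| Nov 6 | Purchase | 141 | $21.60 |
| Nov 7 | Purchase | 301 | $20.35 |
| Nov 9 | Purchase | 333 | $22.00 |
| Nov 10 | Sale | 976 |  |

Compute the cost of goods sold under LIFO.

COGS = $21,180.25

Nov 10, 976 sold [LIFO — newest first]: 333 @ $22.00 + 301 @ $20.35 + 141 @ $21.60 + 201 @ $23.30 = $21,180.25
Ending inventory: 77 @ $24.35 + 123 @ $23.30 = $4,740.85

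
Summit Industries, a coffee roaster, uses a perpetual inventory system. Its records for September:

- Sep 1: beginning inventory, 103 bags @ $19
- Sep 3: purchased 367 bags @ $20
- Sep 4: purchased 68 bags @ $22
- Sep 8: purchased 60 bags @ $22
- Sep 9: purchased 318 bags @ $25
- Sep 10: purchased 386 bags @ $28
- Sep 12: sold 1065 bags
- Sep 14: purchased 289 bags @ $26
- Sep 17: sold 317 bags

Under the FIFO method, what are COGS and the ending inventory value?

Sep 12, 1065 sold [FIFO — oldest first]: 103 @ $19 + 367 @ $20 + 68 @ $22 + 60 @ $22 + 318 @ $25 + 149 @ $28 = $24,235
Sep 17, 317 sold [FIFO — oldest first]: 237 @ $28 + 80 @ $26 = $8,716
Total COGS = $24,235 + $8,716 = $32,951
Ending inventory: 209 @ $26 = $5,434
Check: goods available $38,385 = COGS $32,951 + ending $5,434

COGS = $32,951; ending inventory = $5,434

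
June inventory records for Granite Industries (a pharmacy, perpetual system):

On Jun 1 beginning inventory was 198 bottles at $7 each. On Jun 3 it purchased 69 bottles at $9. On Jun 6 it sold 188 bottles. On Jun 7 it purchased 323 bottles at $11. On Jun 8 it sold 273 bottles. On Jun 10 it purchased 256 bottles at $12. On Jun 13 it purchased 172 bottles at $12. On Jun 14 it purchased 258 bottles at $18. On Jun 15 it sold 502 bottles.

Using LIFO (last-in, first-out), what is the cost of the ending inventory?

Ending inventory = $3,311

Jun 6, 188 sold [LIFO — newest first]: 69 @ $9 + 119 @ $7 = $1,454
Jun 8, 273 sold [LIFO — newest first]: 273 @ $11 = $3,003
Jun 15, 502 sold [LIFO — newest first]: 258 @ $18 + 172 @ $12 + 72 @ $12 = $7,572
Total COGS = $1,454 + $3,003 + $7,572 = $12,029
Ending inventory: 79 @ $7 + 50 @ $11 + 184 @ $12 = $3,311
Check: goods available $15,340 = COGS $12,029 + ending $3,311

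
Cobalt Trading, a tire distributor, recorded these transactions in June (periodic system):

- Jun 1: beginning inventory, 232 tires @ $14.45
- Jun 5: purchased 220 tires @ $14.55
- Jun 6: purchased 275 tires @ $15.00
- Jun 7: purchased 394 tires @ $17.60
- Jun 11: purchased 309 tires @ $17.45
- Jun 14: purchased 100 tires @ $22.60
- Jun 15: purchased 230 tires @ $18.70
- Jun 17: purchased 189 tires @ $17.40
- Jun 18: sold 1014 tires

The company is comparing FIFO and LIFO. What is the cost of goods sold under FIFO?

FIFO COGS: 232 @ $14.45 + 220 @ $14.55 + 275 @ $15.00 + 287 @ $17.60 = $15,729.60
LIFO COGS: 189 @ $17.40 + 230 @ $18.70 + 100 @ $22.60 + 309 @ $17.45 + 186 @ $17.60 = $18,515.25

COGS = $15,729.60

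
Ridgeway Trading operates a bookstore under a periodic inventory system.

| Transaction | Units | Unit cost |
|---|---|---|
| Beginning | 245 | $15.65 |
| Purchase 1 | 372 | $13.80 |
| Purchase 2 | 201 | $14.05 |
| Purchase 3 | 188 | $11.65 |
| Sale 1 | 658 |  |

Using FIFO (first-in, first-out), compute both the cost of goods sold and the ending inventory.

Sale 1 (658) [FIFO — oldest first]: 245 @ $15.65 + 372 @ $13.80 + 41 @ $14.05 = $9,543.90
Ending inventory: 160 @ $14.05 + 188 @ $11.65 = $4,438.20

COGS = $9,543.90; ending inventory = $4,438.20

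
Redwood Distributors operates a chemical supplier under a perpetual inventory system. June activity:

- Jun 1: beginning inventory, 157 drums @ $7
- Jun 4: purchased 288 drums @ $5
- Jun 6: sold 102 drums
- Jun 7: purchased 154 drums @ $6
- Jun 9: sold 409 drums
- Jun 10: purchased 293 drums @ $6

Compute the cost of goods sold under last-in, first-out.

Jun 6, 102 sold [LIFO — newest first]: 102 @ $5 = $510
Jun 9, 409 sold [LIFO — newest first]: 154 @ $6 + 186 @ $5 + 69 @ $7 = $2,337
Total COGS = $510 + $2,337 = $2,847
Ending inventory: 88 @ $7 + 293 @ $6 = $2,374

COGS = $2,847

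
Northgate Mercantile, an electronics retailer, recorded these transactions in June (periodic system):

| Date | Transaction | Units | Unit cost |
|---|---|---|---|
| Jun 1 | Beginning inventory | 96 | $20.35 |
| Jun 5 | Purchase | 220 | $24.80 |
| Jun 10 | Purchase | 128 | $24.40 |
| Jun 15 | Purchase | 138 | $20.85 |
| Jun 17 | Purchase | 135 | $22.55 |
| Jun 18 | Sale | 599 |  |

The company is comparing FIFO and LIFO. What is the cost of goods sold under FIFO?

COGS = $13,793.45

FIFO COGS: 96 @ $20.35 + 220 @ $24.80 + 128 @ $24.40 + 138 @ $20.85 + 17 @ $22.55 = $13,793.45
LIFO COGS: 135 @ $22.55 + 138 @ $20.85 + 128 @ $24.40 + 198 @ $24.80 = $13,955.15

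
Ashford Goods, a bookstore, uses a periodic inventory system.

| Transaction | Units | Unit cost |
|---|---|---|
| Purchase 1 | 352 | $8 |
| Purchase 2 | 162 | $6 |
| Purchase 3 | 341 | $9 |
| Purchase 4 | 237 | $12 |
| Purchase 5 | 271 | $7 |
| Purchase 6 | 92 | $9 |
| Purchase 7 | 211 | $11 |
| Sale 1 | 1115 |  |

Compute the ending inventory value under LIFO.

Ending inventory = $4,121

Sale 1 (1115) [LIFO — newest first]: 211 @ $11 + 92 @ $9 + 271 @ $7 + 237 @ $12 + 304 @ $9 = $10,626
Ending inventory: 352 @ $8 + 162 @ $6 + 37 @ $9 = $4,121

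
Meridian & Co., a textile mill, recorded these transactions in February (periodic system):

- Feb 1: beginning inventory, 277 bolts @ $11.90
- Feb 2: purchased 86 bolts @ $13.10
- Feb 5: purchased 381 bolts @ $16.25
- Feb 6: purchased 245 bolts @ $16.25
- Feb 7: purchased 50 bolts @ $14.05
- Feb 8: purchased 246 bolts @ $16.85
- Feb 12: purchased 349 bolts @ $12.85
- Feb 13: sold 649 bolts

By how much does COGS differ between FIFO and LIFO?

FIFO COGS: 277 @ $11.90 + 86 @ $13.10 + 286 @ $16.25 = $9,070.40
LIFO COGS: 349 @ $12.85 + 246 @ $16.85 + 50 @ $14.05 + 4 @ $16.25 = $9,397.25
Difference = |$9,070.40 − $9,397.25| = $326.85

$326.85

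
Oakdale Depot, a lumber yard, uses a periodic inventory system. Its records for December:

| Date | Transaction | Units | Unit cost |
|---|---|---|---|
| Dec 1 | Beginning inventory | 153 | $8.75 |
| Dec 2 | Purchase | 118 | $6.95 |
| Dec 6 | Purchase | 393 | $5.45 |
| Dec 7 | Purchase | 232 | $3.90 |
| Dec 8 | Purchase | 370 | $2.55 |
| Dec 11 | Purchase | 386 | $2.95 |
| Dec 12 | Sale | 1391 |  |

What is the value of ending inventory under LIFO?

Ending inventory = $2,089.35

Dec 12, 1391 sold [LIFO — newest first]: 386 @ $2.95 + 370 @ $2.55 + 232 @ $3.90 + 393 @ $5.45 + 10 @ $6.95 = $5,198.35
Ending inventory: 153 @ $8.75 + 108 @ $6.95 = $2,089.35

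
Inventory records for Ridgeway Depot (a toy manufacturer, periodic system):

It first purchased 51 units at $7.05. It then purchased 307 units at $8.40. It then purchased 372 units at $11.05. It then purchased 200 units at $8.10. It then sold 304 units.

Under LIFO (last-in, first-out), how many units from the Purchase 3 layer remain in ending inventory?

Sale 1 (304) [LIFO — newest first]: 200 @ $8.10 + 104 @ $11.05 = $2,769.20
Ending inventory: 51 @ $7.05 + 307 @ $8.40 + 268 @ $11.05 = $5,899.75
Check: goods available $8,668.95 = COGS $2,769.20 + ending $5,899.75

268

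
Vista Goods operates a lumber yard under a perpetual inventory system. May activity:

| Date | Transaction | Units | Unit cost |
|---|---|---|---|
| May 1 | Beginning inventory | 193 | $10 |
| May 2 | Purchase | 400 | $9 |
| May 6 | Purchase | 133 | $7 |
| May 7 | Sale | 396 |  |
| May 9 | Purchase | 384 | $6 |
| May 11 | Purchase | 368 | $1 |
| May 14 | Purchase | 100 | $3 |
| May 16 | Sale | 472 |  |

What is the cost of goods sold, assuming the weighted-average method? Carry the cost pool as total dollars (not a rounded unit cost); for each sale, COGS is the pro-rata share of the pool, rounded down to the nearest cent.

After May 1: 193 on hand, pool $1,930.00 (≈ $10.0000 each)
After May 2: 593 on hand, pool $5,530.00 (≈ $9.3255 each)
After May 6: 726 on hand, pool $6,461.00 (≈ $8.8994 each)
May 7, sell 396: 396/726 × $6,461.00 → $3,524.18
After May 9: 714 on hand, pool $5,240.82 (≈ $7.3401 each)
After May 11: 1082 on hand, pool $5,608.82 (≈ $5.1838 each)
After May 14: 1182 on hand, pool $5,908.82 (≈ $4.9990 each)
May 16, sell 472: 472/1182 × $5,908.82 → $2,359.52
Total COGS = $3,524.18 + $2,359.52 = $5,883.70
Ending inventory (cost pool remaining) = $3,549.30
Check: goods available $9,433.00 = COGS $5,883.70 + ending $3,549.30

COGS = $5,883.70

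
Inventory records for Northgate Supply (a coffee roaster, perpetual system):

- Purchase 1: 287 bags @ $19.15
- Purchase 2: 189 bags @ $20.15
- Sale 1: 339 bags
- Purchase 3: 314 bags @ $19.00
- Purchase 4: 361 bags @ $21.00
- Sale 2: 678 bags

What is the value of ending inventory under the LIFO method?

Ending inventory = $2,566.10

Sale 1 (339) [LIFO — newest first]: 189 @ $20.15 + 150 @ $19.15 = $6,680.85
Sale 2 (678) [LIFO — newest first]: 361 @ $21.00 + 314 @ $19.00 + 3 @ $19.15 = $13,604.45
Total COGS = $6,680.85 + $13,604.45 = $20,285.30
Ending inventory: 134 @ $19.15 = $2,566.10
Check: goods available $22,851.40 = COGS $20,285.30 + ending $2,566.10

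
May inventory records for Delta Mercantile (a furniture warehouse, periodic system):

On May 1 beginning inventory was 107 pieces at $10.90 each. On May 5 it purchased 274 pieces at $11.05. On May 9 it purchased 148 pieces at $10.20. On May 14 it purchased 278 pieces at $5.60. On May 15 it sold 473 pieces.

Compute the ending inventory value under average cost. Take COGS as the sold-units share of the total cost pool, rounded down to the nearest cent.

Ending inventory = $3,004.93

May 15, sell 473: 473/807 × $7,260.40 → $4,255.47
Ending inventory (cost pool remaining) = $3,004.93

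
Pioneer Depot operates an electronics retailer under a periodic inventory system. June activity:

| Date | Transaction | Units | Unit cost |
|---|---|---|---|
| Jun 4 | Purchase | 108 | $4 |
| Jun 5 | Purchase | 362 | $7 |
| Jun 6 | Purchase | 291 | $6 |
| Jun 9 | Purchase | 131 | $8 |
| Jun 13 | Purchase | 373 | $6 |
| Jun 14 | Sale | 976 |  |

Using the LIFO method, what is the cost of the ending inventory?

Jun 14, 976 sold [LIFO — newest first]: 373 @ $6 + 131 @ $8 + 291 @ $6 + 181 @ $7 = $6,299
Ending inventory: 108 @ $4 + 181 @ $7 = $1,699

Ending inventory = $1,699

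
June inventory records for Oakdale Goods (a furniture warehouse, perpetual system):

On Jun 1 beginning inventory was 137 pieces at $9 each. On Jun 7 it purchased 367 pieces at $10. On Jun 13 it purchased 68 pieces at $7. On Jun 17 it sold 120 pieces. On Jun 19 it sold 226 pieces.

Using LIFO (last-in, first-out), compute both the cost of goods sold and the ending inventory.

COGS = $3,256; ending inventory = $2,123

Jun 17, 120 sold [LIFO — newest first]: 68 @ $7 + 52 @ $10 = $996
Jun 19, 226 sold [LIFO — newest first]: 226 @ $10 = $2,260
Total COGS = $996 + $2,260 = $3,256
Ending inventory: 137 @ $9 + 89 @ $10 = $2,123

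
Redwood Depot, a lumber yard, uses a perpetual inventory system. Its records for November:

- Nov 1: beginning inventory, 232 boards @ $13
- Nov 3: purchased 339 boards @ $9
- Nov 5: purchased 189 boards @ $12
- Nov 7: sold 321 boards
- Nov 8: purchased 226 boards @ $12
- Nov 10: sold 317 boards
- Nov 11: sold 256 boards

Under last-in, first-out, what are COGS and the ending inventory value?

Nov 7, 321 sold [LIFO — newest first]: 189 @ $12 + 132 @ $9 = $3,456
Nov 10, 317 sold [LIFO — newest first]: 226 @ $12 + 91 @ $9 = $3,531
Nov 11, 256 sold [LIFO — newest first]: 116 @ $9 + 140 @ $13 = $2,864
Total COGS = $3,456 + $3,531 + $2,864 = $9,851
Ending inventory: 92 @ $13 = $1,196

COGS = $9,851; ending inventory = $1,196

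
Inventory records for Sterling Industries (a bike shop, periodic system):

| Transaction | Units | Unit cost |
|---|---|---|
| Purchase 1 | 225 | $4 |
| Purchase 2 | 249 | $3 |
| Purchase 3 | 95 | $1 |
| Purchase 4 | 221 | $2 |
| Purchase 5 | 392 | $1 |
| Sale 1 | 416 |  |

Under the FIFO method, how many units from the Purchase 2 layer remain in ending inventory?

58

Sale 1 (416) [FIFO — oldest first]: 225 @ $4 + 191 @ $3 = $1,473
Ending inventory: 58 @ $3 + 95 @ $1 + 221 @ $2 + 392 @ $1 = $1,103
Check: goods available $2,576 = COGS $1,473 + ending $1,103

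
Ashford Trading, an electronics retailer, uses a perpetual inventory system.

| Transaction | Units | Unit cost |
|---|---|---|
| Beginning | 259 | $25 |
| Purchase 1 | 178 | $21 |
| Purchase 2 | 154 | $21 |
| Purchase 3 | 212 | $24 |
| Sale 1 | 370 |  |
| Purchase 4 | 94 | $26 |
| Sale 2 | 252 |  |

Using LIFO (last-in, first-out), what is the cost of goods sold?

COGS = $14,168

Sale 1 (370) [LIFO — newest first]: 212 @ $24 + 154 @ $21 + 4 @ $21 = $8,406
Sale 2 (252) [LIFO — newest first]: 94 @ $26 + 158 @ $21 = $5,762
Total COGS = $8,406 + $5,762 = $14,168
Ending inventory: 259 @ $25 + 16 @ $21 = $6,811
Check: goods available $20,979 = COGS $14,168 + ending $6,811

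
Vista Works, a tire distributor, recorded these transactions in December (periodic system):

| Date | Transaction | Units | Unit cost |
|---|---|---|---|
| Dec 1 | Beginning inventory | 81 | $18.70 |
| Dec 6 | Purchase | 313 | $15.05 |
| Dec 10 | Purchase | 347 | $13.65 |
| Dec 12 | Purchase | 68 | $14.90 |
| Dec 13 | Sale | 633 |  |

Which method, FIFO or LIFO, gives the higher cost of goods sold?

FIFO COGS: 81 @ $18.70 + 313 @ $15.05 + 239 @ $13.65 = $9,487.70
LIFO COGS: 68 @ $14.90 + 347 @ $13.65 + 218 @ $15.05 = $9,030.65

FIFO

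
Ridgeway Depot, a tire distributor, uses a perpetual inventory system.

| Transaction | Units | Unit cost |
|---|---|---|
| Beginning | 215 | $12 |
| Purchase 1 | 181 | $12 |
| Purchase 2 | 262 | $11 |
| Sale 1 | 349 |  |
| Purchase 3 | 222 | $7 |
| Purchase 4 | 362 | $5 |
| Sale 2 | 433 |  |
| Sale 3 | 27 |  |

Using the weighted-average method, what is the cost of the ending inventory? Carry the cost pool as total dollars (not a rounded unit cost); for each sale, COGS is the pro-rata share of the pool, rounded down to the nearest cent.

Ending inventory = $3,369.44

After Beginning: 215 on hand, pool $2,580.00 (≈ $12.0000 each)
After Purchase 1: 396 on hand, pool $4,752.00 (≈ $12.0000 each)
After Purchase 2: 658 on hand, pool $7,634.00 (≈ $11.6018 each)
Sale 1, sell 349: 349/658 × $7,634.00 → $4,049.03
After Purchase 3: 531 on hand, pool $5,138.97 (≈ $9.6779 each)
After Purchase 4: 893 on hand, pool $6,948.97 (≈ $7.7816 each)
Sale 2, sell 433: 433/893 × $6,948.97 → $3,369.43
Sale 3, sell 27: 27/460 × $3,579.54 → $210.10
Total COGS = $4,049.03 + $3,369.43 + $210.10 = $7,628.56
Ending inventory (cost pool remaining) = $3,369.44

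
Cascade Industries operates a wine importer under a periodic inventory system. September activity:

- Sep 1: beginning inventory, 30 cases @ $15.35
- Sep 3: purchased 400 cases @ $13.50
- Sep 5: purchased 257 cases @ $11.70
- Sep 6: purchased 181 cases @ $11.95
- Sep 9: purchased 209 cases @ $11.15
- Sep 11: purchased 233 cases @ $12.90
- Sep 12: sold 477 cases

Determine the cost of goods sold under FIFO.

Sep 12, 477 sold [FIFO — oldest first]: 30 @ $15.35 + 400 @ $13.50 + 47 @ $11.70 = $6,410.40
Ending inventory: 210 @ $11.70 + 181 @ $11.95 + 209 @ $11.15 + 233 @ $12.90 = $9,956.00

COGS = $6,410.40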